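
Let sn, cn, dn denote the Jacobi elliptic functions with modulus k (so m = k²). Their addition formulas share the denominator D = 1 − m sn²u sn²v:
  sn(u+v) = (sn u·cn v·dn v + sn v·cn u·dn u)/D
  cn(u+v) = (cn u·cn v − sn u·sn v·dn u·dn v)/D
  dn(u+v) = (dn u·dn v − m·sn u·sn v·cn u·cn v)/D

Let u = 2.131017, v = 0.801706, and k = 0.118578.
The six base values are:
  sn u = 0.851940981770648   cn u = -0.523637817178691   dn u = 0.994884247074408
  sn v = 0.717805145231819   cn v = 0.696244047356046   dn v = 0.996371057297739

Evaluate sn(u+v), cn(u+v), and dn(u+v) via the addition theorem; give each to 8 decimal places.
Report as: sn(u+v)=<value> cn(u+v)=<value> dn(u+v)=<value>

m = k² = 0.014060742084
D = 1 − m·sn²u·sn²v = 0.9947417601011119
sn(u+v) = (sn u·cn v·dn v + sn v·cn u·dn u)/D = 0.2170592360537704/0.9947417601011119 = 0.2182066188029616
cn(u+v) = (cn u·cn v − sn u·sn v·dn u·dn v)/D = -0.970771063295982/0.9947417601011119 = -0.9759025932492336
dn(u+v) = (dn u·dn v − m·sn u·sn v·cn u·cn v)/D = 0.9944087195292885/0.9947417601011119 = 0.9996651989640111

sn(u+v)=0.21820662 cn(u+v)=-0.97590259 dn(u+v)=0.99966520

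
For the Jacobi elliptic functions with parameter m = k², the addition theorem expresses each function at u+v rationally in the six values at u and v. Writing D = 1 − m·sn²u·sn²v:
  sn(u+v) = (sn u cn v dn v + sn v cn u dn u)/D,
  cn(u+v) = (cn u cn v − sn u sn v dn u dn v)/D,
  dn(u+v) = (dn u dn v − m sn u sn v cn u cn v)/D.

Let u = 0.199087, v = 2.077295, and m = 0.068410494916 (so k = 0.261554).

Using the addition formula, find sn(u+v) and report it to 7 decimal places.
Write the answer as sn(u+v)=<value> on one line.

sn(u+v)=0.7917106

sn u = 0.1976869611223314, cn u = 0.9802652015665035, dn u = 0.9986623596845842
sn v = 0.894696140413179, cn v = -0.446675291828148, dn v = 0.9722338638692717
m = k² = 0.068410494916
D = 1 − m·sn²u·sn²v = 0.9978599204802457
sn(u+v) = (sn u·cn v·dn v + sn v·cn u·dn u)/D = 0.7900162500395158/0.9978599204802457 = 0.7917105736237008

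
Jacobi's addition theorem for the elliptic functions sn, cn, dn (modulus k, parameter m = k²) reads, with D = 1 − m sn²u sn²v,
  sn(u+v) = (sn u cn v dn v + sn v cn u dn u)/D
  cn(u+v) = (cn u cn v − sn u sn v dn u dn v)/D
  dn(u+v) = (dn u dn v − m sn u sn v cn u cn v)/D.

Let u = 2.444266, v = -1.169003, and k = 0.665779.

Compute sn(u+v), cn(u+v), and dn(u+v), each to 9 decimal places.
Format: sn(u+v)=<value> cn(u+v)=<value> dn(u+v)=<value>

sn u = 0.8833692993326894, cn u = -0.4686775874697588, dn u = 0.8087673326922763
sn v = -0.8817398818263462, cn v = 0.4717359227331124, dn v = 0.8095551020470818
m = k² = 0.443261676841
D = 1 − m·sn²u·sn²v = 0.7310783557971614
sn(u+v) = (sn u·cn v·dn v + sn v·cn u·dn u)/D = 0.6715798907811835/0.7310783557971614 = 0.9186154746010756
cn(u+v) = (cn u·cn v − sn u·sn v·dn u·dn v)/D = 0.288887543195297/0.7310783557971614 = 0.3951526411697644
dn(u+v) = (dn u·dn v − m·sn u·sn v·cn u·cn v)/D = 0.5784080570205152/0.7310783557971614 = 0.7911710864286553

sn(u+v)=0.918615475 cn(u+v)=0.395152641 dn(u+v)=0.791171086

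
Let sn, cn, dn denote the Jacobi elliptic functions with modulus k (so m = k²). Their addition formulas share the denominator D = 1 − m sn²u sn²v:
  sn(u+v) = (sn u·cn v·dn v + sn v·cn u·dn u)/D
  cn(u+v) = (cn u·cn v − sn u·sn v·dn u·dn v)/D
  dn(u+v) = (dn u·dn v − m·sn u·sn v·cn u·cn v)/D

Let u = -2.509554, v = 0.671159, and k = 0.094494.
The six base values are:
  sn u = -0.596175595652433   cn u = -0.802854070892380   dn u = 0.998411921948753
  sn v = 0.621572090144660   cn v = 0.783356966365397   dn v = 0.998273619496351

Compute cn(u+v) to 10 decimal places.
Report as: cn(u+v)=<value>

cn(u+v)=-0.2599011034

m = k² = 0.008929116036
D = 1 − m·sn²u·sn²v = 0.9987738605481068
cn(u+v) = (cn u·cn v − sn u·sn v·dn u·dn v)/D = -0.2595824283884269/0.9987738605481068 = -0.2599011033848777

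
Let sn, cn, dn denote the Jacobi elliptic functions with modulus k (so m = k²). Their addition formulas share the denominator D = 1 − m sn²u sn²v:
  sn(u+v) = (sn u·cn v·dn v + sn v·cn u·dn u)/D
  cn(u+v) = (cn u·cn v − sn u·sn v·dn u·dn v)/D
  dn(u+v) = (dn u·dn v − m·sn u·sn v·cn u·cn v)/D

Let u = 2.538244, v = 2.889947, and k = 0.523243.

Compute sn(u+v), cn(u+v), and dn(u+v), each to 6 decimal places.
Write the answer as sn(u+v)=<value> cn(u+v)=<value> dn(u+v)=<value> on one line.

sn u = 0.7410415308565641, cn u = -0.67145919425216, dn u = 0.9217667681877528
sn v = 0.4812922966613642, cn v = -0.8765601663174236, dn v = 0.9677707518626822
m = k² = 0.273783237049
D = 1 − m·sn²u·sn²v = 0.9651735047430293
sn(u+v) = (sn u·cn v·dn v + sn v·cn u·dn u)/D = -0.9265180656817666/0.9651735047430293 = -0.9599497511366576
cn(u+v) = (cn u·cn v − sn u·sn v·dn u·dn v)/D = 0.2704148076996897/0.9651735047430293 = 0.2801722243418666
dn(u+v) = (dn u·dn v − m·sn u·sn v·cn u·cn v)/D = 0.834586473881322/0.9651735047430293 = 0.8647009784044215

sn(u+v)=-0.959950 cn(u+v)=0.280172 dn(u+v)=0.864701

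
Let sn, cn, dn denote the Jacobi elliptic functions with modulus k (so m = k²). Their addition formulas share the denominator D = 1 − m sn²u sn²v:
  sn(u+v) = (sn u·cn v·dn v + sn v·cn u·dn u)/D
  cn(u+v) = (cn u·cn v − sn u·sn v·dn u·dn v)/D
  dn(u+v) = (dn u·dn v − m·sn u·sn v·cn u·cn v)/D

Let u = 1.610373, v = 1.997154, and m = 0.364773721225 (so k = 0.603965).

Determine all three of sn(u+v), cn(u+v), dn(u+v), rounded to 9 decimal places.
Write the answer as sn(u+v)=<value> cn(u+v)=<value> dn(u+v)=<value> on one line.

sn u = 0.99345258126868, cn u = 0.1142452133377883, dn u = 0.7999920587060618
sn v = 0.9811232372965973, cn v = -0.1933835392080848, dn v = 0.8055233032726622
m = k² = 0.364773721225
D = 1 − m·sn²u·sn²v = 0.6534507587269631
sn(u+v) = (sn u·cn v·dn v + sn v·cn u·dn u)/D = -0.06508500677792012/0.6534507587269631 = -0.09960200659146398
cn(u+v) = (cn u·cn v − sn u·sn v·dn u·dn v)/D = -0.650201381091706/0.6534507587269631 = -0.9950273565500368
dn(u+v) = (dn u·dn v − m·sn u·sn v·cn u·cn v)/D = 0.6522673465701968/0.6534507587269631 = 0.9981889803616239

sn(u+v)=-0.099602007 cn(u+v)=-0.995027357 dn(u+v)=0.998188980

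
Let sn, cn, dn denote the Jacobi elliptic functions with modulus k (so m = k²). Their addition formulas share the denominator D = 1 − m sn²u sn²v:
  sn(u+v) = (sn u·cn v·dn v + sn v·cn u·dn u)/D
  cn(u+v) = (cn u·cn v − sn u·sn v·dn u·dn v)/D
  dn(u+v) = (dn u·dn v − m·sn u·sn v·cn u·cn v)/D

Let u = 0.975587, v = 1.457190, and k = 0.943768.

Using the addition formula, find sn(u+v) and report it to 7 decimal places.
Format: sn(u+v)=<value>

sn u = 0.7600088494900941, cn u = 0.6499127239074055, dn u = 0.6967932493239589
sn v = 0.9132094097309113, cn v = 0.4074905814603824, dn v = 0.507149979002758
m = k² = 0.890698037824
D = 1 − m·sn²u·sn²v = 0.5709493644413164
sn(u+v) = (sn u·cn v·dn v + sn v·cn u·dn u)/D = 0.5706138104830655/0.5709493644413164 = 0.9994122877103484

sn(u+v)=0.9994123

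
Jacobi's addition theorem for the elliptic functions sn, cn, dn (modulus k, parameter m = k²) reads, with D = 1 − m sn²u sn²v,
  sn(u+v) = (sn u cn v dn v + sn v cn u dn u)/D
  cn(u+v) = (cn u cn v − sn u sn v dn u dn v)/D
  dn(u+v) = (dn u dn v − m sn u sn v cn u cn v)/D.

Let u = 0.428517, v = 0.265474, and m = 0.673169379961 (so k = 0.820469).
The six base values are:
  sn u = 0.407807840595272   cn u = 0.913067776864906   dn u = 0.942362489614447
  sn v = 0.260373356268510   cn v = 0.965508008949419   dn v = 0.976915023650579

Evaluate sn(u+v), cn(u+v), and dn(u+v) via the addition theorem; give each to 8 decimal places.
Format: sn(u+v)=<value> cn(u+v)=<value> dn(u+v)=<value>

m = k² = 0.673169379961
D = 1 − m·sn²u·sn²v = 0.9924102306419507
sn(u+v) = (sn u·cn v·dn v + sn v·cn u·dn u)/D = 0.6086880825962948/0.9924102306419507 = 0.6133432161441531
cn(u+v) = (cn u·cn v − sn u·sn v·dn u·dn v)/D = 0.7838219721263598/0.9924102306419507 = 0.7898164971751012
dn(u+v) = (dn u·dn v − m·sn u·sn v·cn u·cn v)/D = 0.8575943184232861/0.9924102306419507 = 0.8641530406921969

sn(u+v)=0.61334322 cn(u+v)=0.78981650 dn(u+v)=0.86415304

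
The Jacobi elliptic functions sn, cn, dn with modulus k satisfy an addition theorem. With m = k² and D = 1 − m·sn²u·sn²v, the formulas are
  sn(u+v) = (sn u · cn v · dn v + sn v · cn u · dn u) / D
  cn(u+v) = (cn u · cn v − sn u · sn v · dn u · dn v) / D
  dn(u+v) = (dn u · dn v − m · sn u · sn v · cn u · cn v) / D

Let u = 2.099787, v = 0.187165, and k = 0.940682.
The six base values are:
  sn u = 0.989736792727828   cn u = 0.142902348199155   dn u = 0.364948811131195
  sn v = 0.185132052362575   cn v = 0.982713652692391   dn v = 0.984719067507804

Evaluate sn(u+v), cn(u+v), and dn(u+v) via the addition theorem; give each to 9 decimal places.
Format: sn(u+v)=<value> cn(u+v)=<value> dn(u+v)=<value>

m = k² = 0.884882625124
D = 1 − m·sn²u·sn²v = 0.9702909797741865
sn(u+v) = (sn u·cn v·dn v + sn v·cn u·dn u)/D = 0.9674202127212341/0.9702909797741865 = 0.9970413338753076
cn(u+v) = (cn u·cn v − sn u·sn v·dn u·dn v)/D = 0.07458362722175084/0.9702909797741865 = 0.07686727876116967
dn(u+v) = (dn u·dn v − m·sn u·sn v·cn u·cn v)/D = 0.336602560348461/0.9702909797741865 = 0.346908883381352

sn(u+v)=0.997041334 cn(u+v)=0.076867279 dn(u+v)=0.346908883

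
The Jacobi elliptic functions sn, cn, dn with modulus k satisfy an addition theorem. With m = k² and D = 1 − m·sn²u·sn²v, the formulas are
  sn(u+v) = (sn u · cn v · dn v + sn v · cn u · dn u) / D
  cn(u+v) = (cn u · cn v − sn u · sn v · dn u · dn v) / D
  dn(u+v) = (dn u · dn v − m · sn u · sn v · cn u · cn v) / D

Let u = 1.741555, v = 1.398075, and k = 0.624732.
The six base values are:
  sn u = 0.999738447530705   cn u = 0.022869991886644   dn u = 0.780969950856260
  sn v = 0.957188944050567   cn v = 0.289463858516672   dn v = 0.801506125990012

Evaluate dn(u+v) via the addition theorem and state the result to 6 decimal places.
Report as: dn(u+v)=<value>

dn(u+v)=0.970247

m = k² = 0.390290071824
D = 1 − m·sn²u·sn²v = 0.6425991015491995
dn(u+v) = (dn u·dn v − m·sn u·sn v·cn u·cn v)/D = 0.6234797247096648/0.6425991015491995 = 0.9702468042774398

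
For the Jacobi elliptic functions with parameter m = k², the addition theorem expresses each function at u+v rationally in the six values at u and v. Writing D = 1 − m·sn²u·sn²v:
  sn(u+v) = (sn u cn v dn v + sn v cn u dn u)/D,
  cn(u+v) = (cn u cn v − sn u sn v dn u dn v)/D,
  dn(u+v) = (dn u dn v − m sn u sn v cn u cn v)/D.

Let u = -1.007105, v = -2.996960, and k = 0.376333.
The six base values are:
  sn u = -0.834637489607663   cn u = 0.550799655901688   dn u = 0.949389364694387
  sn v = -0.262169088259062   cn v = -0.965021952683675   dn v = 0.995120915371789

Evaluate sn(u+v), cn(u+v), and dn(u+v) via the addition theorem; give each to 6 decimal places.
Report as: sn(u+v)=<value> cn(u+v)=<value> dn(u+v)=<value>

sn(u+v)=0.668956 cn(u+v)=-0.743302 dn(u+v)=0.967792

m = k² = 0.141626526889
D = 1 − m·sn²u·sn²v = 0.9932188500369785
sn(u+v) = (sn u·cn v·dn v + sn v·cn u·dn u)/D = 0.6644193389357379/0.9932188500369785 = 0.6689556273634969
cn(u+v) = (cn u·cn v − sn u·sn v·dn u·dn v)/D = -0.7382618953440406/0.9932188500369785 = -0.743302339979305
dn(u+v) = (dn u·dn v − m·sn u·sn v·cn u·cn v)/D = 0.9612295359000033/0.9932188500369785 = 0.9677922804870405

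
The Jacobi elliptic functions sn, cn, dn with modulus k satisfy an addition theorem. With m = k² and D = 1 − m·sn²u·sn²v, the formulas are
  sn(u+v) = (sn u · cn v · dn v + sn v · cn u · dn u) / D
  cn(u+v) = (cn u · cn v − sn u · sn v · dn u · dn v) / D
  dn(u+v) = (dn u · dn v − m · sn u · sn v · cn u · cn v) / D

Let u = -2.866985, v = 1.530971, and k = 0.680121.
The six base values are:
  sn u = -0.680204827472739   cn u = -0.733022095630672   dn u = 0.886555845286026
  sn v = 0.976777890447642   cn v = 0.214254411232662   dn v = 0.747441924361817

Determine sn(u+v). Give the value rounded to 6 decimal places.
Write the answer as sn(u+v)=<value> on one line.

m = k² = 0.462564574641
D = 1 − m·sn²u·sn²v = 0.7958057866417724
sn(u+v) = (sn u·cn v·dn v + sn v·cn u·dn u)/D = -0.7437036444789558/0.7958057866417724 = -0.9345290735033696

sn(u+v)=-0.934529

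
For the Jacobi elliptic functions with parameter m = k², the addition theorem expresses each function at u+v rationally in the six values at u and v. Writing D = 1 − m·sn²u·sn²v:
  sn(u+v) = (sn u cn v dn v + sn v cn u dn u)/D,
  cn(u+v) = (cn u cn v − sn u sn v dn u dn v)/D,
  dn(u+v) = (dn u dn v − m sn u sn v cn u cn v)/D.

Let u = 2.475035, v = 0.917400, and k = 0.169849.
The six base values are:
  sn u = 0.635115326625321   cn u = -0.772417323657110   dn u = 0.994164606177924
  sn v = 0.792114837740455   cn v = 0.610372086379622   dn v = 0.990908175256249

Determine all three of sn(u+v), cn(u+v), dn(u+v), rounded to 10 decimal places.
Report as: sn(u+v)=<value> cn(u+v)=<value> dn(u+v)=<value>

m = k² = 0.028848682801
D = 1 − m·sn²u·sn²v = 0.9926985776302679
sn(u+v) = (sn u·cn v·dn v + sn v·cn u·dn u)/D = -0.2241407163061895/0.9926985776302679 = -0.2257892993472899
cn(u+v) = (cn u·cn v − sn u·sn v·dn u·dn v)/D = -0.9670632892023693/0.9926985776302679 = -0.9741761608150037
dn(u+v) = (dn u·dn v − m·sn u·sn v·cn u·cn v)/D = 0.9919683136585675/0.9926985776302679 = 0.9992643648453253

sn(u+v)=-0.2257892993 cn(u+v)=-0.9741761608 dn(u+v)=0.9992643648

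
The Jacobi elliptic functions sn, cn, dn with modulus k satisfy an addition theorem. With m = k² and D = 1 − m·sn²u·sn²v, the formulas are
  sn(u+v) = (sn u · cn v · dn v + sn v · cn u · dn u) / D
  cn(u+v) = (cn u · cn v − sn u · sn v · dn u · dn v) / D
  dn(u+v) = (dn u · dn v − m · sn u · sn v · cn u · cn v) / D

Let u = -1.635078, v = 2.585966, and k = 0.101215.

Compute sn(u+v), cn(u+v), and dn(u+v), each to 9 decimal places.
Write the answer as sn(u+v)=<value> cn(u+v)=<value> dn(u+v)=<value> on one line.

sn(u+v)=0.813219956 cn(u+v)=0.581956445 dn(u+v)=0.996606770

sn u = -0.9982049526797131, cn u = -0.05989050380228697, dn u = 0.9948830430781761
sn v = 0.5340911619793737, cn v = -0.8454268925788453, dn v = 0.9985377952987354
m = k² = 0.010244476225
D = 1 − m·sn²u·sn²v = 0.9970882104546789
sn(u+v) = (sn u·cn v·dn v + sn v·cn u·dn u)/D = 0.8108520304146856/0.9970882104546789 = 0.8132199557799722
cn(u+v) = (cn u·cn v − sn u·sn v·dn u·dn v)/D = 0.5802619100027985/0.9970882104546789 = 0.5819564446942916
dn(u+v) = (dn u·dn v − m·sn u·sn v·cn u·cn v)/D = 0.9937048610119737/0.9970882104546789 = 0.996606770186198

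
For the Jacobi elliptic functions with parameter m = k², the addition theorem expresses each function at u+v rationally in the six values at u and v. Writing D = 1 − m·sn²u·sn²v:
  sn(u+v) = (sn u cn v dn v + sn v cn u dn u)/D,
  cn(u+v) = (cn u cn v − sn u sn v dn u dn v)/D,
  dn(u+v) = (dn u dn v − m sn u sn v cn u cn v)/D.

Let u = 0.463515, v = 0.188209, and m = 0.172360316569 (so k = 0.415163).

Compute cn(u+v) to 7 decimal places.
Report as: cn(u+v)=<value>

sn u = 0.4446458901911443, cn u = 0.8957064431699288, dn u = 0.9828136381759299
sn v = 0.1869130688029723, cn v = 0.9823764577343328, dn v = 0.9969846210509554
m = k² = 0.172360316569
D = 1 − m·sn²u·sn²v = 0.998809456730879
cn(u+v) = (cn u·cn v − sn u·sn v·dn u·dn v)/D = 0.7984854571547382/0.998809456730879 = 0.7994372217581872

cn(u+v)=0.7994372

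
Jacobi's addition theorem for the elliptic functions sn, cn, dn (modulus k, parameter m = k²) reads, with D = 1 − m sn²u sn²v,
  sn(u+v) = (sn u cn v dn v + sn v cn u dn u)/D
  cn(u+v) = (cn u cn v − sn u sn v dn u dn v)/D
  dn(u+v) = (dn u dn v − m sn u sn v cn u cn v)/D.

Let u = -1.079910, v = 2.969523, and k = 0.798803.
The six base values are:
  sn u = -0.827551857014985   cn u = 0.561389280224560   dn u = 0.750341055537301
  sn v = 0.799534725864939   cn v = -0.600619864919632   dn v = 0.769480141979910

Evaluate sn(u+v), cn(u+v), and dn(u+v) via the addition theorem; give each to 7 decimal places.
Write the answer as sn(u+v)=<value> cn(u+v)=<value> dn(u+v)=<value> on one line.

sn(u+v)=0.9980623 cn(u+v)=0.0622224 dn(u+v)=0.6036424

m = k² = 0.638086232809
D = 1 − m·sn²u·sn²v = 0.7206527041262376
sn(u+v) = (sn u·cn v·dn v + sn v·cn u·dn u)/D = 0.7192563038238303/0.7206527041262376 = 0.9980623117149051
cn(u+v) = (cn u·cn v − sn u·sn v·dn u·dn v)/D = 0.04484071112438507/0.7206527041262376 = 0.06222235879729699
dn(u+v) = (dn u·dn v − m·sn u·sn v·cn u·cn v)/D = 0.4350165569959504/0.7206527041262376 = 0.6036424403949062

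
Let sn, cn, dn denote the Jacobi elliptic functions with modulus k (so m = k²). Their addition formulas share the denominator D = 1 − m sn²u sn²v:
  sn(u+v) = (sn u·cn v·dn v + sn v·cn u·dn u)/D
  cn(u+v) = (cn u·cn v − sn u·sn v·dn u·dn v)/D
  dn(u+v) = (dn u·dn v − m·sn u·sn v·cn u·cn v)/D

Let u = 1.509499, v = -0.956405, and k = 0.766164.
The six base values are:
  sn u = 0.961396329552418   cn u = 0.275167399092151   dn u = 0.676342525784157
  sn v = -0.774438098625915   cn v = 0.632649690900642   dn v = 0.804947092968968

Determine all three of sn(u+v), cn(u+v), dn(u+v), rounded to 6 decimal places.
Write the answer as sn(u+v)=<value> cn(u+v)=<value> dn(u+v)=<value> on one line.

sn(u+v)=0.512101 cn(u+v)=0.858925 dn(u+v)=0.919814

m = k² = 0.587007274896
D = 1 − m·sn²u·sn²v = 0.6745967972745496
sn(u+v) = (sn u·cn v·dn v + sn v·cn u·dn u)/D = 0.3454619569255642/0.6745967972745496 = 0.5121013890390099
cn(u+v) = (cn u·cn v − sn u·sn v·dn u·dn v)/D = 0.5794280587011984/0.6745967972745496 = 0.8589250068220838
dn(u+v) = (dn u·dn v − m·sn u·sn v·cn u·cn v)/D = 0.6205038791146502/0.6745967972745496 = 0.9198144456385783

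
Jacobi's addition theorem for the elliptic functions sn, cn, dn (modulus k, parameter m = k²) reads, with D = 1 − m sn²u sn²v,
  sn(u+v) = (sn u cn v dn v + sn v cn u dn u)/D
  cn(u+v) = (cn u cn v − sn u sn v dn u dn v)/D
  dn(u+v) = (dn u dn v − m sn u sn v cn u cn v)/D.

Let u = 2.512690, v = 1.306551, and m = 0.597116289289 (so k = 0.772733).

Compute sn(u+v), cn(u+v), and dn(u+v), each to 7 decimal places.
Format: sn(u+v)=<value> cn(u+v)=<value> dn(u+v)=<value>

sn(u+v)=0.0735812 cn(u+v)=-0.9972892 dn(u+v)=0.9983822

sn u = 0.9320842846039473, cn u = -0.3622414752542117, dn u = 0.6937122207655187
sn v = 0.912125372242861, cn v = 0.4099113383535789, dn v = 0.7093768756855752
m = k² = 0.597116289289
D = 1 − m·sn²u·sn²v = 0.5684030538338488
sn(u+v) = (sn u·cn v·dn v + sn v·cn u·dn u)/D = 0.04182377701228424/0.5684030538338488 = 0.07358119688165829
cn(u+v) = (cn u·cn v − sn u·sn v·dn u·dn v)/D = -0.5668622436571975/0.5684030538338488 = -0.997289229594636
dn(u+v) = (dn u·dn v − m·sn u·sn v·cn u·cn v)/D = 0.5674835141939843/0.5684030538338488 = 0.9983822401486721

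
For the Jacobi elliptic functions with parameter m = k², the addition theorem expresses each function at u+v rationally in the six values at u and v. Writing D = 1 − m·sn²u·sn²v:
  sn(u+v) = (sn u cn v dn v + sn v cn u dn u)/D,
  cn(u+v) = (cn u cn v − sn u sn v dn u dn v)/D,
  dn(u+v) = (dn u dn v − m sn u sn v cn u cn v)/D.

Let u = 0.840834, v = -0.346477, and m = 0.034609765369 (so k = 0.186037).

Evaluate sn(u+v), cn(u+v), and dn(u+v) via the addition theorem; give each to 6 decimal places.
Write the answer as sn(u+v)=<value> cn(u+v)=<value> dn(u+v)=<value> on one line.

sn(u+v)=0.473882 cn(u+v)=0.880589 dn(u+v)=0.996106

sn u = 0.7432130785881063, cn u = 0.6690547958243699, dn u = 0.9903952511047948
sn v = -0.3393659997740435, cn v = 0.9406544095454844, dn v = 0.9980050191151819
m = k² = 0.034609765369
D = 1 − m·sn²u·sn²v = 0.9977982804402929
sn(u+v) = (sn u·cn v·dn v + sn v·cn u·dn u)/D = 0.472838306469656/0.9977982804402929 = 0.4738816609916478
cn(u+v) = (cn u·cn v − sn u·sn v·dn u·dn v)/D = 0.878649727926045/0.9977982804402929 = 0.8805885369318618
dn(u+v) = (dn u·dn v − m·sn u·sn v·cn u·cn v)/D = 0.9939132222333034/0.9977982804402929 = 0.9961063691097211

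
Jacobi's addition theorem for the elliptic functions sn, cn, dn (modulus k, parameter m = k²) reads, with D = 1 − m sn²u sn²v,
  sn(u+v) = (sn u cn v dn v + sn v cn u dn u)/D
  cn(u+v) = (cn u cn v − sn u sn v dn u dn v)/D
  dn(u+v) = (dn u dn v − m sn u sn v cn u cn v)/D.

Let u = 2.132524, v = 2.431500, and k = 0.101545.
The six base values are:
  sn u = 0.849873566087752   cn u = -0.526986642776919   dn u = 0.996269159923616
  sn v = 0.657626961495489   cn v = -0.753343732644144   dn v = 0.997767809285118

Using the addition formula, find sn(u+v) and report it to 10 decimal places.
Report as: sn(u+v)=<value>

sn(u+v)=-0.9872653732

m = k² = 0.010311387025
D = 1 − m·sn²u·sn²v = 0.996779042821369
sn(u+v) = (sn u·cn v·dn v + sn v·cn u·dn u)/D = -0.9840854336827162/0.996779042821369 = -0.9872653731736537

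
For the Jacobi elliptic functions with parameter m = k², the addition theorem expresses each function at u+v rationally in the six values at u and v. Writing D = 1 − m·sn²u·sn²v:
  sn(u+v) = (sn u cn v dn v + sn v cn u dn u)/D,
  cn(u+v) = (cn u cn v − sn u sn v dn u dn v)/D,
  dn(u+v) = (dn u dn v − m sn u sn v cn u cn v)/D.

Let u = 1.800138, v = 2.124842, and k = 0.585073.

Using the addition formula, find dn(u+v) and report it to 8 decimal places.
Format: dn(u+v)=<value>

sn u = 0.9987906019140147, cn u = -0.04916638616209492, dn u = 0.8114906426540239
sn v = 0.9507632922444035, cn v = -0.3099179925731694, dn v = 0.8310043400900499
m = k² = 0.342310415329
D = 1 − m·sn²u·sn²v = 0.6913162130813169
dn(u+v) = (dn u·dn v − m·sn u·sn v·cn u·cn v)/D = 0.6693990895507615/0.6913162130813169 = 0.9682965289749722

dn(u+v)=0.96829653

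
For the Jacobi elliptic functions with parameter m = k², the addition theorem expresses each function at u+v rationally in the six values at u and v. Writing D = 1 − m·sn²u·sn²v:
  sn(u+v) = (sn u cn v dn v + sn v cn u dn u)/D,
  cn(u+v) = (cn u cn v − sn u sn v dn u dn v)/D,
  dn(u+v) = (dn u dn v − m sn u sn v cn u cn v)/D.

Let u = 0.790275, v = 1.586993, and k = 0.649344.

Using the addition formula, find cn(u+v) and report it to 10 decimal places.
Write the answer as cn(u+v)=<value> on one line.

cn(u+v)=-0.4392577843

sn u = 0.6888376039031604, cn u = 0.7249156885107072, dn u = 0.8943877018575833
sn v = 0.9876994849537343, cn v = 0.156364086100767, dn v = 0.7672428163846837
m = k² = 0.421647630336
D = 1 − m·sn²u·sn²v = 0.804821033817087
cn(u+v) = (cn u·cn v − sn u·sn v·dn u·dn v)/D = -0.3535239040413167/0.804821033817087 = -0.4392577842612184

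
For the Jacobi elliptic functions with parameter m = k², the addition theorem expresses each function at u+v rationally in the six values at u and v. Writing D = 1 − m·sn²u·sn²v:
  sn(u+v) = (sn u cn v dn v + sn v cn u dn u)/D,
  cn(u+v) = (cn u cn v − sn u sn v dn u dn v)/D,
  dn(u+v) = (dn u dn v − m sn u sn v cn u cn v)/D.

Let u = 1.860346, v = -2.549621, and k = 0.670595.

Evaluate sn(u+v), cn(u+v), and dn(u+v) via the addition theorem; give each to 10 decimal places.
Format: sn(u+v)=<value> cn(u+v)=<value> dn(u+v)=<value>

sn u = 0.9993999762873142, cn u = -0.03463650382061985, dn u = 0.7421872018453002
sn v = -0.8435001108439489, cn v = -0.5371290003399983, dn v = 0.8246475127152077
m = k² = 0.449697654025
D = 1 − m·sn²u·sn²v = 0.6804273679837234
sn(u+v) = (sn u·cn v·dn v + sn v·cn u·dn u)/D = -0.4209926551578761/0.6804273679837234 = -0.6187179924954852
cn(u+v) = (cn u·cn v − sn u·sn v·dn u·dn v)/D = 0.5345526984352235/0.6804273679837234 = 0.7856131654716313
dn(u+v) = (dn u·dn v − m·sn u·sn v·cn u·cn v)/D = 0.619095567962506/0.6804273679837234 = 0.9098628260603937

sn(u+v)=-0.6187179925 cn(u+v)=0.7856131655 dn(u+v)=0.9098628261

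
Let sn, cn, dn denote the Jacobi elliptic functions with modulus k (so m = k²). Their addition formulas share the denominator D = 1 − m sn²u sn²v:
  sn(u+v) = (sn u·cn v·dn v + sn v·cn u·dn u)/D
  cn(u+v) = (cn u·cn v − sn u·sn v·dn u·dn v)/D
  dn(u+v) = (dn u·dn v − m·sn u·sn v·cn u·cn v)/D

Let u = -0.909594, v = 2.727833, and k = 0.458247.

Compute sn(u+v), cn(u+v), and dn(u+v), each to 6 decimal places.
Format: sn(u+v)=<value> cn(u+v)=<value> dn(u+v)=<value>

sn(u+v)=0.990687 cn(u+v)=-0.136161 dn(u+v)=0.891012

sn u = -0.7754069540023924, cn u = 0.631461840244311, dn u = 0.9347417162268489
sn v = 0.5600878222824425, cn v = -0.8284332389099988, dn v = 0.9665021372830819
m = k² = 0.209990313009
D = 1 − m·sn²u·sn²v = 0.9603930952268182
sn(u+v) = (sn u·cn v·dn v + sn v·cn u·dn u)/D = 0.9514486983756665/0.9603930952268182 = 0.9906867334890207
cn(u+v) = (cn u·cn v − sn u·sn v·dn u·dn v)/D = -0.1307680072441198/0.9603930952268182 = -0.1361609198296413
dn(u+v) = (dn u·dn v − m·sn u·sn v·cn u·cn v)/D = 0.8557220314846417/0.9603930952268182 = 0.8910122695983605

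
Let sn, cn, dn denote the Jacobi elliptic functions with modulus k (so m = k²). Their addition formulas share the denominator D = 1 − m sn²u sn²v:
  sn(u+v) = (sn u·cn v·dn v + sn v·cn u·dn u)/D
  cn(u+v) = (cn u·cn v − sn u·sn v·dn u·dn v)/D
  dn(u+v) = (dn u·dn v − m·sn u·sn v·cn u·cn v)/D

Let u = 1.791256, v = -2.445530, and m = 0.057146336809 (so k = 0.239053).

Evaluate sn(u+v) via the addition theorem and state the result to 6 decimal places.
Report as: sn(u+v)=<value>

sn u = 0.9816973626461256, cn u = -0.1904475995481208, dn u = 0.9720732365902944
sn v = -0.6735202287437006, cn v = -0.7391687909219607, dn v = 0.9869532592228875
m = k² = 0.057146336809
D = 1 − m·sn²u·sn²v = 0.9750169801503266
sn(u+v) = (sn u·cn v·dn v + sn v·cn u·dn u)/D = -0.5914846787458511/0.9750169801503266 = -0.6066403875906416

sn(u+v)=-0.606640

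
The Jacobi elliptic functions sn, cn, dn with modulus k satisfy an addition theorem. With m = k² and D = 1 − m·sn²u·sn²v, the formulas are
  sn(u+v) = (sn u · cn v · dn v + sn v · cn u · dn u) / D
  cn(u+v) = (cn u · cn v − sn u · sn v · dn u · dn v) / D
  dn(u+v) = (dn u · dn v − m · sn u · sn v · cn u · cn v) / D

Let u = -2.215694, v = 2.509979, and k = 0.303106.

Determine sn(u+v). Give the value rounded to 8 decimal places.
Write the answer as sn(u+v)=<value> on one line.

sn(u+v)=0.28968872

sn u = -0.8357315237757466, cn u = -0.5491382523258316, dn u = 0.9673837860776657
sn v = 0.6463968198938702, cn v = -0.7630014097176306, dn v = 0.9806185328019866
m = k² = 0.091873247236
D = 1 − m·sn²u·sn²v = 0.973188503375244
sn(u+v) = (sn u·cn v·dn v + sn v·cn u·dn u)/D = 0.2819217315755637/0.973188503375244 = 0.2896887197061962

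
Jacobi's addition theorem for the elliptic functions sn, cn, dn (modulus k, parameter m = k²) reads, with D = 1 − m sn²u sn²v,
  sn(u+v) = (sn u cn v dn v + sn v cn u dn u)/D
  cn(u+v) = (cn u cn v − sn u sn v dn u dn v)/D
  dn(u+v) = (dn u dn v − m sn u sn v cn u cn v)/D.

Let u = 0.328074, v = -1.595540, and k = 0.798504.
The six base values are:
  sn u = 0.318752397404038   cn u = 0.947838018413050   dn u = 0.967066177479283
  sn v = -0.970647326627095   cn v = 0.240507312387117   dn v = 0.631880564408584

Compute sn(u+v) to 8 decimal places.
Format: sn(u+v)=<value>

sn(u+v)=-0.89596099

m = k² = 0.637608638016
D = 1 − m·sn²u·sn²v = 0.9389642848866204
sn(u+v) = (sn u·cn v·dn v + sn v·cn u·dn u)/D = -0.841275374259321/0.9389642848866204 = -0.8959609942575236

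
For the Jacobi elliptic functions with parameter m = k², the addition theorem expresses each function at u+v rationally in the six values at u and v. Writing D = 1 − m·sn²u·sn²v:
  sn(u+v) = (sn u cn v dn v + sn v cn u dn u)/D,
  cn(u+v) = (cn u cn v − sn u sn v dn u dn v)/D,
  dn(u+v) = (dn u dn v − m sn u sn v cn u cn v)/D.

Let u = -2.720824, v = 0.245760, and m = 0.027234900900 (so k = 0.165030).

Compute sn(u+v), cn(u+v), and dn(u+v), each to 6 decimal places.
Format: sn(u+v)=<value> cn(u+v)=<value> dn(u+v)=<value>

sn u = -0.4278519194807393, cn u = -0.9038488452150874, dn u = 0.9975041120359398
sn v = 0.2432289964630405, cn v = 0.9699688939752564, dn v = 0.9991940621692713
m = k² = 0.0272349009
D = 1 − m·sn²u·sn²v = 0.9997050533521328
sn(u+v) = (sn u·cn v·dn v + sn v·cn u·dn u)/D = -0.6339621324197697/0.9997050533521328 = -0.6341491725924736
cn(u+v) = (cn u·cn v − sn u·sn v·dn u·dn v)/D = -0.772982670152164/0.9997050533521328 = -0.7732107260639115
dn(u+v) = (dn u·dn v − m·sn u·sn v·cn u·cn v)/D = 0.9942154039975827/0.9997050533521328 = 0.99450873101407

sn(u+v)=-0.634149 cn(u+v)=-0.773211 dn(u+v)=0.994509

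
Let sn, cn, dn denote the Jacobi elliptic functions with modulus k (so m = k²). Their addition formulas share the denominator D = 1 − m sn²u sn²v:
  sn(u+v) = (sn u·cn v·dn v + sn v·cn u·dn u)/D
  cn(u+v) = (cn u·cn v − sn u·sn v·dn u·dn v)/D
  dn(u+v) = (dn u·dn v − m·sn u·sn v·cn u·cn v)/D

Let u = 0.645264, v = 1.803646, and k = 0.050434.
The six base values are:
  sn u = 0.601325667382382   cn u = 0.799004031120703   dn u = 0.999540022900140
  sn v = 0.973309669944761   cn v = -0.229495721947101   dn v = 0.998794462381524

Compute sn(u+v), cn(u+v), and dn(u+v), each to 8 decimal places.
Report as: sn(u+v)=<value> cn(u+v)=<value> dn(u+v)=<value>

m = k² = 0.002543588356
D = 1 − m·sn²u·sn²v = 0.9991286986469704
sn(u+v) = (sn u·cn v·dn v + sn v·cn u·dn u)/D = 0.6394853336237917/0.9991286986469704 = 0.6400430039591385
cn(u+v) = (cn u·cn v − sn u·sn v·dn u·dn v)/D = -0.7676696324201292/0.9991286986469704 = -0.7683390873064849
dn(u+v) = (dn u·dn v − m·sn u·sn v·cn u·cn v)/D = 0.9986080200172917/0.9991286986469704 = 0.9994788673067006

sn(u+v)=0.64004300 cn(u+v)=-0.76833909 dn(u+v)=0.99947887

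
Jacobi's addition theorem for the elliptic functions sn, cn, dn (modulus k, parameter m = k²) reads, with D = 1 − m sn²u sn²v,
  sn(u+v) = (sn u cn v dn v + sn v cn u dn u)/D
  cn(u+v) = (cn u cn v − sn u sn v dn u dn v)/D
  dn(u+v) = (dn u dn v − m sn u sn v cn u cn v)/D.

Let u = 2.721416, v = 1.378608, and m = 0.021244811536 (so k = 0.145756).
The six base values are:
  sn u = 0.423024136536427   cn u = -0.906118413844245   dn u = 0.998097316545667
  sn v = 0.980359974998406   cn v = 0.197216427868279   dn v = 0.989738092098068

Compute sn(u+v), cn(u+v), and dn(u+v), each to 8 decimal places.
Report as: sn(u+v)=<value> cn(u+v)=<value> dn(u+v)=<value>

sn(u+v)=-0.80700956 cn(u+v)=-0.59053837 dn(u+v)=0.99305791

m = k² = 0.021244811536
D = 1 − m·sn²u·sn²v = 0.9963461196463375
sn(u+v) = (sn u·cn v·dn v + sn v·cn u·dn u)/D = -0.8040608437940978/0.9963461196463375 = -0.8070095601712253
cn(u+v) = (cn u·cn v − sn u·sn v·dn u·dn v)/D = -0.5883806162777945/0.9963461196463375 = -0.5905383728363852
dn(u+v) = (dn u·dn v − m·sn u·sn v·cn u·cn v)/D = 0.9894293938614265/0.9963461196463375 = 0.9930579086438695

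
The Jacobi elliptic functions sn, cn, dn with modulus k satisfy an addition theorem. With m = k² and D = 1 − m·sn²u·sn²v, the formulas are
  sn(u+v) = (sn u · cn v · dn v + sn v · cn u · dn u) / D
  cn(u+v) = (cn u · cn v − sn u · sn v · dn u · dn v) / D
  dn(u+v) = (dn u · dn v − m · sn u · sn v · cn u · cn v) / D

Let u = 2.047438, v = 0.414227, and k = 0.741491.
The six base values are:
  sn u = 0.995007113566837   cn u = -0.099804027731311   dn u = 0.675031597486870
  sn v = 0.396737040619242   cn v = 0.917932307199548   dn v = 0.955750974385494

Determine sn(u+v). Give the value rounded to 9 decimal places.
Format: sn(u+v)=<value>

sn(u+v)=0.925500974

m = k² = 0.549808903081
D = 1 − m·sn²u·sn²v = 0.9143219372210504
sn(u+v) = (sn u·cn v·dn v + sn v·cn u·dn u)/D = 0.8462058438871407/0.9143219372210504 = 0.925500974480675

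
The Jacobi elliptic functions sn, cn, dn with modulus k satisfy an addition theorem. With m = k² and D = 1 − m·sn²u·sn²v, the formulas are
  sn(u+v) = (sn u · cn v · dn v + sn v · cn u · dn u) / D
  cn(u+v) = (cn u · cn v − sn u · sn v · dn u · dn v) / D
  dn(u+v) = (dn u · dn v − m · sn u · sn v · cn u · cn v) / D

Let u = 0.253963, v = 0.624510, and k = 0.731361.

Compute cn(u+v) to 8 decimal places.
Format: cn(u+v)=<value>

sn u = 0.2498485420760592, cn u = 0.9682849301845339, dn u = 0.9831632302379658
sn v = 0.5684108879680374, cn v = 0.8227448343437881, dn v = 0.9094955963760527
m = k² = 0.534888912321
D = 1 − m·sn²u·sn²v = 0.9892119733344489
cn(u+v) = (cn u·cn v − sn u·sn v·dn u·dn v)/D = 0.6696626195060453/0.9892119733344489 = 0.6769657440040254

cn(u+v)=0.67696574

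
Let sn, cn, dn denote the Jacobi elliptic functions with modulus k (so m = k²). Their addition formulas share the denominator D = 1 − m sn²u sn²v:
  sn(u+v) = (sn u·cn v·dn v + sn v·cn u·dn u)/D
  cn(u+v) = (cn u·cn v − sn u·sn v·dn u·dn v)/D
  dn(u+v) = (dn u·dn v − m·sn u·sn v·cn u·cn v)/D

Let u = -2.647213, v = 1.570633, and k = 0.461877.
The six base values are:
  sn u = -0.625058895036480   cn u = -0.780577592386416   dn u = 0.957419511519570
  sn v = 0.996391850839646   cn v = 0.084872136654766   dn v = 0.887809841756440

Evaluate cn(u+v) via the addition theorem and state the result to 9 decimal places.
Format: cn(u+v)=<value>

cn(u+v)=0.504918536

m = k² = 0.213330363129
D = 1 − m·sn²u·sn²v = 0.9172524991129622
cn(u+v) = (cn u·cn v − sn u·sn v·dn u·dn v)/D = 0.4631377892577534/0.9172524991129622 = 0.5049185362870478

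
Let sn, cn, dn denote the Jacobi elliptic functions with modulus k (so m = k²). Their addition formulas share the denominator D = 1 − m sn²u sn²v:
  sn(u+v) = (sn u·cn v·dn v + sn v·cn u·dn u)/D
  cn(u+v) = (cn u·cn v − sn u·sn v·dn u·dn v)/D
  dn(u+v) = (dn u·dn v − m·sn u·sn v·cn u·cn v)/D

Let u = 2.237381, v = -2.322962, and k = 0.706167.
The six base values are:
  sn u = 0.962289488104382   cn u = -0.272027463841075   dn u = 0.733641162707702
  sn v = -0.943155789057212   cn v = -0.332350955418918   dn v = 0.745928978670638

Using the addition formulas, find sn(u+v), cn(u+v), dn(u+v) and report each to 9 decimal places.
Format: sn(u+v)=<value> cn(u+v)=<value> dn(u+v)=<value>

sn(u+v)=-0.085424752 cn(u+v)=0.996344625 dn(u+v)=0.998178841

m = k² = 0.498671831889
D = 1 − m·sn²u·sn²v = 0.5892352284457043
sn(u+v) = (sn u·cn v·dn v + sn v·cn u·dn u)/D = -0.05033527314950687/0.5892352284457043 = -0.08542475181309542
cn(u+v) = (cn u·cn v − sn u·sn v·dn u·dn v)/D = 0.5870813527258602/0.5892352284457043 = 0.9963446250056609
dn(u+v) = (dn u·dn v − m·sn u·sn v·cn u·cn v)/D = 0.588162137237198/0.5892352284457043 = 0.9981788407130087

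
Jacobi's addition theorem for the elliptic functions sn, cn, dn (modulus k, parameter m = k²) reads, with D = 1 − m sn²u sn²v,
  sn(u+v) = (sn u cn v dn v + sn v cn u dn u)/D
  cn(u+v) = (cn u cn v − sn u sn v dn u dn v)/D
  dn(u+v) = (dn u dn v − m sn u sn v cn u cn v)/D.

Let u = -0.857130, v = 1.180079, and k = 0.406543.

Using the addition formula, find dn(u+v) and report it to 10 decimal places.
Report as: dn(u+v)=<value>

dn(u+v)=0.9916871783

sn u = -0.7461106726918058, cn u = 0.6658219462404202, dn u = 0.9528868214669733
sn v = 0.9110743247624283, cn v = 0.4122421312271288, dn v = 0.9288759815975564
m = k² = 0.165277210849
D = 1 − m·sn²u·sn²v = 0.9236292429555491
dn(u+v) = (dn u·dn v − m·sn u·sn v·cn u·cn v)/D = 0.9159512777521947/0.9236292429555491 = 0.9916871783110878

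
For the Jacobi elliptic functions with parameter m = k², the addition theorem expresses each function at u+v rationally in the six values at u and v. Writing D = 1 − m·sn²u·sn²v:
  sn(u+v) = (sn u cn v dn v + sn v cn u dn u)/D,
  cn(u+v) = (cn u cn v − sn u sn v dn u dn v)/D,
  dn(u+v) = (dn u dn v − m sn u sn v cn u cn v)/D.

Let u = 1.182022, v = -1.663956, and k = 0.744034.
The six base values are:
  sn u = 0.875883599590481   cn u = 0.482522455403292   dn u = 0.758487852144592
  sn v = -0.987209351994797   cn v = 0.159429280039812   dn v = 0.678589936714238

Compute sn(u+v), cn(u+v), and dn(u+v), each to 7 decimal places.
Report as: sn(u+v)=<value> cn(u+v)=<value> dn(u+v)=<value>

m = k² = 0.553586593156
D = 1 − m·sn²u·sn²v = 0.5860986199166295
sn(u+v) = (sn u·cn v·dn v + sn v·cn u·dn u)/D = -0.2665468935337037/0.5860986199166295 = -0.4547816433548659
cn(u+v) = (cn u·cn v − sn u·sn v·dn u·dn v)/D = 0.5219811738134912/0.5860986199166295 = 0.8906029737584798
dn(u+v) = (dn u·dn v − m·sn u·sn v·cn u·cn v)/D = 0.5515258735104287/0.5860986199166295 = 0.9410120665168627

sn(u+v)=-0.4547816 cn(u+v)=0.8906030 dn(u+v)=0.9410121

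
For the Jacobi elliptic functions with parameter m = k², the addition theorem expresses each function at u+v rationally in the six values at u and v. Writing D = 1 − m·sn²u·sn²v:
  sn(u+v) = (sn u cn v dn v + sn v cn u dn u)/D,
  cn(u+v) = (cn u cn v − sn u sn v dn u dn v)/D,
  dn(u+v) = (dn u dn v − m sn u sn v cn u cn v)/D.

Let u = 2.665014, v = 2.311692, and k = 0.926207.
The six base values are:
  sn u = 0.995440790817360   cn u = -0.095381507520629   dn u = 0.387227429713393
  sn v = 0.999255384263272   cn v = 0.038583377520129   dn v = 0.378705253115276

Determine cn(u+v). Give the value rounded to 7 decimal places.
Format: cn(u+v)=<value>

cn(u+v)=-0.9890046

m = k² = 0.857859406849
D = 1 − m·sn²u·sn²v = 0.151210539544857
cn(u+v) = (cn u·cn v − sn u·sn v·dn u·dn v)/D = -0.1495479206022038/0.151210539544857 = -0.9890046094163962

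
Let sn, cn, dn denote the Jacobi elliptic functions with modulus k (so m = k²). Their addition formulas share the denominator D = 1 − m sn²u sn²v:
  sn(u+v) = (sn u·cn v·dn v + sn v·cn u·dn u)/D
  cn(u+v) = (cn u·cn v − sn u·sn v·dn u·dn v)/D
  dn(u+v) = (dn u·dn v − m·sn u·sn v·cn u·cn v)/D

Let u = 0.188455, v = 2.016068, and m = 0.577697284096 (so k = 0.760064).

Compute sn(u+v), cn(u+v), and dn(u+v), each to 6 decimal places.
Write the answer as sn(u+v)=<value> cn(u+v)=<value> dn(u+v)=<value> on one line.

sn u = 0.1867135268679685, cn u = 0.9824144028283199, dn u = 0.9898789579030737
sn v = 0.9982915258479763, cn v = -0.0584296963890738, dn v = 0.6513639469818903
m = k² = 0.577697284096
D = 1 − m·sn²u·sn²v = 0.9799291086524502
sn(u+v) = (sn u·cn v·dn v + sn v·cn u·dn u)/D = 0.9637037734613038/0.9799291086524502 = 0.9834423377692508
cn(u+v) = (cn u·cn v − sn u·sn v·dn u·dn v)/D = -0.1775840505248983/0.9799291086524502 = -0.1812213240293505
dn(u+v) = (dn u·dn v − m·sn u·sn v·cn u·cn v)/D = 0.6509525091714657/0.9799291086524502 = 0.6642853074000662

sn(u+v)=0.983442 cn(u+v)=-0.181221 dn(u+v)=0.664285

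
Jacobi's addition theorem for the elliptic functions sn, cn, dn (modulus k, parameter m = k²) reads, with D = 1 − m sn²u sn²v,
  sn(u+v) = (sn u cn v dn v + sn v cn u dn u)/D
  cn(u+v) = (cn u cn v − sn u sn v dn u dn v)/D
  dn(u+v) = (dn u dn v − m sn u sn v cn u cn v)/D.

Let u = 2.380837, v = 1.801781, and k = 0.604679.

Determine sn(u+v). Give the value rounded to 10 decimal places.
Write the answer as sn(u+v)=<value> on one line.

sn u = 0.8725765913296098, cn u = -0.4884773201117931, dn u = 0.8494750802822119
sn v = 0.9992881905574097, cn v = -0.03772415953335613, dn v = 0.7967958640719743
m = k² = 0.365636693041
D = 1 − m·sn²u·sn²v = 0.7220040952007368
sn(u+v) = (sn u·cn v·dn v + sn v·cn u·dn u)/D = -0.4408822494669889/0.7220040952007368 = -0.6106367711728998

sn(u+v)=-0.6106367712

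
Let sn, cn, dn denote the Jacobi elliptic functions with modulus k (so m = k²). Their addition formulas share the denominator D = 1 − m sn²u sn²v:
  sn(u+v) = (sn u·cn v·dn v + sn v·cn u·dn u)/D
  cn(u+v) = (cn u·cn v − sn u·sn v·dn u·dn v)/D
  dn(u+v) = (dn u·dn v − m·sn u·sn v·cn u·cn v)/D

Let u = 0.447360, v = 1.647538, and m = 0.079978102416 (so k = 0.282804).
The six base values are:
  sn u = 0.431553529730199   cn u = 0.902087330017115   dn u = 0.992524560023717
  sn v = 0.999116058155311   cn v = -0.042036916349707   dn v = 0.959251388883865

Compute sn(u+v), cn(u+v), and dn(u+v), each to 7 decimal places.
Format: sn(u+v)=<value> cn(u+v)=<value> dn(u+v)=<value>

m = k² = 0.079978102416
D = 1 − m·sn²u·sn²v = 0.9851313232355952
sn(u+v) = (sn u·cn v·dn v + sn v·cn u·dn u)/D = 0.8771504466954248/0.9851313232355952 = 0.8903893582578262
cn(u+v) = (cn u·cn v − sn u·sn v·dn u·dn v)/D = -0.4484315085739755/0.9851313232355952 = -0.4551997261655771
dn(u+v) = (dn u·dn v − m·sn u·sn v·cn u·cn v)/D = 0.9533882416805166/0.9851313232355952 = 0.9677778172245903

sn(u+v)=0.8903894 cn(u+v)=-0.4551997 dn(u+v)=0.9677778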